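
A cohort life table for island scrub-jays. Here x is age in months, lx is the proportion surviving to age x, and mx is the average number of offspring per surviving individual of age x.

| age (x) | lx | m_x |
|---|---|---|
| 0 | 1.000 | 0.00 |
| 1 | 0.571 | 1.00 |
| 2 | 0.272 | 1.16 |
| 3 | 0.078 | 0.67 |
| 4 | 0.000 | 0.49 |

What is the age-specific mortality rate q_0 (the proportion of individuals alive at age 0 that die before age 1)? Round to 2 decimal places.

q_0 = (l_0 − l_1) / l_0 = (1 − 0.571) / 1
     = 0.429 / 1 = 0.429 → 0.43

0.43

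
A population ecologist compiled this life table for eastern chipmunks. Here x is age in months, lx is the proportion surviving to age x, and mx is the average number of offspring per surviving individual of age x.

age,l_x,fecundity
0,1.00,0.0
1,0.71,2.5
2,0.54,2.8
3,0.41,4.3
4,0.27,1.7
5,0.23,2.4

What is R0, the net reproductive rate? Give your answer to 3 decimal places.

6.061

lx·mx by age: 0, 1.775, 1.512, 1.763, 0.459, 0.552
R0 = Σ lx·mx = 6.061 → 6.061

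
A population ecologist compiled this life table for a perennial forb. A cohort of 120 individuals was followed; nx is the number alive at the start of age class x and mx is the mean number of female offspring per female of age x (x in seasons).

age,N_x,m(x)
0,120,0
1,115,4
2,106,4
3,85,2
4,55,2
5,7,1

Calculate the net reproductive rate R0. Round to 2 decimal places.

lx = nx/n0 = nx/120: 1, 0.95833…, 0.88333…, 0.70833…, 0.45833…, 0.05833…
lx·mx by age: 0, 3.833333…, 3.533333…, 1.416667…, 0.916667…, 0.058333…
R0 = Σ lx·mx = 9.758333… → 9.76

9.76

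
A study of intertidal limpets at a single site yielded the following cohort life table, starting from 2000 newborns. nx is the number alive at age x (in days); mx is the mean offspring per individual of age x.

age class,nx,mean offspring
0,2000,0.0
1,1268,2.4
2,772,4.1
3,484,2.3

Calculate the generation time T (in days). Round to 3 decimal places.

1.736

lx = nx/n0 = nx/2000: 1, 0.634, 0.386, 0.242
lx·mx: 0, 1.5216, 1.5826, 0.5566 → R0 = 3.6608
x·lx·mx: 0, 1.5216, 3.1652, 1.6698 → Σ = 6.3566
T = 6.3566 / 3.6608 = 1.736396… → 1.736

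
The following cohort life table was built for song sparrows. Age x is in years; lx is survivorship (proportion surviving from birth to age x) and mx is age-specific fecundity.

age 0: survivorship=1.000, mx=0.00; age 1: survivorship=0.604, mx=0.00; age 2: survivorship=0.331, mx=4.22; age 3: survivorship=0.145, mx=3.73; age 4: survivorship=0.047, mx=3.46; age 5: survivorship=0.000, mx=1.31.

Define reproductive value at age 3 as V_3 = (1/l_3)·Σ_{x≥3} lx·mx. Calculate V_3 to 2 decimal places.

4.85

lx·mx for x ≥ 3: 0.54085, 0.16262, 0 → sum = 0.70347
V_3 = 0.70347 / l_3 = 0.70347 / 0.145 = 4.851517… → 4.85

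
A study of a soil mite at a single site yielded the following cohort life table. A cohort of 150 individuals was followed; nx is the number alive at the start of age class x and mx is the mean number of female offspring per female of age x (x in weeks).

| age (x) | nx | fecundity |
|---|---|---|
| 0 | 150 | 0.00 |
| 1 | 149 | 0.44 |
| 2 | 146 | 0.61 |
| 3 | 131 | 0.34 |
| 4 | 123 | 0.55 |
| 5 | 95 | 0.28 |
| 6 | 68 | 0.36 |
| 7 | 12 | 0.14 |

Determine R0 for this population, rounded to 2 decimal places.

2.13

lx = nx/n0 = nx/150: 1, 0.99333…, 0.97333…, 0.87333…, 0.82, 0.63333…, 0.45333…, 0.08
lx·mx by age: 0, 0.437067…, 0.593733…, 0.296933…, 0.451, 0.177333…, 0.1632…, 0.0112
R0 = Σ lx·mx = 2.130467… → 2.13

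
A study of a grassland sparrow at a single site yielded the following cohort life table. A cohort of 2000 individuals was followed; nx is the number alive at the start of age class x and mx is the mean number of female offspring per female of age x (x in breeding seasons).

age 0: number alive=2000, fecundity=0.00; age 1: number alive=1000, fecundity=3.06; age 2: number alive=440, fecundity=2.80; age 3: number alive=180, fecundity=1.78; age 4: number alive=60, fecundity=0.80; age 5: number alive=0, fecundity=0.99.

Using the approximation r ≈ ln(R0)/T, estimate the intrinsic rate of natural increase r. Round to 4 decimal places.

lx = nx/n0 = nx/2000: 1, 0.5, 0.22, 0.09, 0.03, 0
R0 = Σ lx·mx = 0 + 1.53 + 0.616 + 0.1602 + 0.024 + 0 = 2.3302
Σ x·lx·mx = 3.3386; T = 3.3386/2.3302 = 1.43275…
r ≈ ln(R0)/T = ln(2.3302)/1.43275… = 0.59044… → 0.5904

0.5904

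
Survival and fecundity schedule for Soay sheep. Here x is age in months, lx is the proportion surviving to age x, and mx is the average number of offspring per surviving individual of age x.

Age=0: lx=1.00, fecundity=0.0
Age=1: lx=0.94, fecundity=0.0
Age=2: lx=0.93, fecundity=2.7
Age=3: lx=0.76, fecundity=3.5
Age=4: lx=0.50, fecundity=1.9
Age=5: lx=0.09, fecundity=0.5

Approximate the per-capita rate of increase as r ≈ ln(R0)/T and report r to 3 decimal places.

R0 = Σ lx·mx = 0 + 0 + 2.511 + 2.66 + 0.95 + 0.045 = 6.166
Σ x·lx·mx = 17.027; T = 17.027/6.166 = 2.76143…
r ≈ ln(R0)/T = ln(6.166)/2.76143… = 0.65873… → 0.659

0.659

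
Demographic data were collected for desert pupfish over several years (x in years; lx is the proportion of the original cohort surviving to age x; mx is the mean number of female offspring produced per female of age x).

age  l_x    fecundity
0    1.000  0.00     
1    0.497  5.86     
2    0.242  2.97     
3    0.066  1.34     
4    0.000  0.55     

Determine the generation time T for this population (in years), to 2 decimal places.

lx·mx: 0, 2.91242, 0.71874, 0.08844, 0 → R0 = 3.7196
x·lx·mx: 0, 2.91242, 1.43748, 0.26532, 0 → Σ = 4.61522
T = 4.61522 / 3.7196 = 1.240784… → 1.24

1.24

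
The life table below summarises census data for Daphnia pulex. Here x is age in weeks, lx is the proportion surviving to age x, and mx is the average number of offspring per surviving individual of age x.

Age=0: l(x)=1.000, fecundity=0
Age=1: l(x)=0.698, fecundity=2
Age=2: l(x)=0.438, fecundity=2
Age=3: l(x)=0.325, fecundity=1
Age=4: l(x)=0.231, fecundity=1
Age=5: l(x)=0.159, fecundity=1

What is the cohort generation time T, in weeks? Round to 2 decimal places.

1.96

lx·mx: 0, 1.396, 0.876, 0.325, 0.231, 0.159 → R0 = 2.987
x·lx·mx: 0, 1.396, 1.752, 0.975, 0.924, 0.795 → Σ = 5.842
T = 5.842 / 2.987 = 1.955809… → 1.96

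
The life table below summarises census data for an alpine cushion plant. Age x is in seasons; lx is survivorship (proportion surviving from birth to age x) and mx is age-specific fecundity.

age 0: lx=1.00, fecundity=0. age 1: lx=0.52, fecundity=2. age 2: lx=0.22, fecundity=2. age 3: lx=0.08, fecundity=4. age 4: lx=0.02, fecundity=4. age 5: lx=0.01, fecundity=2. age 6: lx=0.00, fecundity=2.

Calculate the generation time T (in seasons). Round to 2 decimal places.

1.74

lx·mx: 0, 1.04, 0.44, 0.32, 0.08, 0.02, 0 → R0 = 1.9
x·lx·mx: 0, 1.04, 0.88, 0.96, 0.32, 0.1, 0 → Σ = 3.3
T = 3.3 / 1.9 = 1.736842… → 1.74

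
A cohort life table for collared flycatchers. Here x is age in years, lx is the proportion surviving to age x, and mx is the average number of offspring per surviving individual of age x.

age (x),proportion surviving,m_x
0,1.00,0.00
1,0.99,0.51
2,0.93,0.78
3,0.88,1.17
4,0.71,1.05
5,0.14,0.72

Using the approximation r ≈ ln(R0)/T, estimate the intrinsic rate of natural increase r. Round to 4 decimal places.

0.4127

R0 = Σ lx·mx = 0 + 0.5049 + 0.7254 + 1.0296 + 0.7455 + 0.1008 = 3.1062
Σ x·lx·mx = 8.5305; T = 8.5305/3.1062 = 2.74628…
r ≈ ln(R0)/T = ln(3.1062)/2.74628… = 0.412704… → 0.4127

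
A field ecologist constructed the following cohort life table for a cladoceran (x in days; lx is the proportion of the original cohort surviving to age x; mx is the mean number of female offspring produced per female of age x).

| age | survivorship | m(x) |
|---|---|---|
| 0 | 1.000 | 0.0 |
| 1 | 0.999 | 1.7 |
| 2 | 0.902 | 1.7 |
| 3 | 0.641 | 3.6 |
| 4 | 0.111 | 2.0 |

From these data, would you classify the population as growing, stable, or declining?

growing

R0 = Σ lx·mx = 0 + 1.6983 + 1.5334 + 2.3076 + 0.222 = 5.7613
R0 > 1, so the population is growing.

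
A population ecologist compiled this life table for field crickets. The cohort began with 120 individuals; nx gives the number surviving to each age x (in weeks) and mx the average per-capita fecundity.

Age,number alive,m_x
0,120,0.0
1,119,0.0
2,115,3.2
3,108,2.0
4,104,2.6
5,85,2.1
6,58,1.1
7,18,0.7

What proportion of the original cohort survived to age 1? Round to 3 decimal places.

0.992

l_1 = n_1/n_0 = 119/120 = 0.991667… → 0.992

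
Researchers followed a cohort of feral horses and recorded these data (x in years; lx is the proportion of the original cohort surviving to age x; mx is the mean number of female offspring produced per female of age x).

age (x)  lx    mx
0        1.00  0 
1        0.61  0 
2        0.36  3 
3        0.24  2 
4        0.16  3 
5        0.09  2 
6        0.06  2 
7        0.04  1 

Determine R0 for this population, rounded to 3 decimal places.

2.380

lx·mx by age: 0, 0, 1.08, 0.48, 0.48, 0.18, 0.12, 0.04
R0 = Σ lx·mx = 2.38 → 2.380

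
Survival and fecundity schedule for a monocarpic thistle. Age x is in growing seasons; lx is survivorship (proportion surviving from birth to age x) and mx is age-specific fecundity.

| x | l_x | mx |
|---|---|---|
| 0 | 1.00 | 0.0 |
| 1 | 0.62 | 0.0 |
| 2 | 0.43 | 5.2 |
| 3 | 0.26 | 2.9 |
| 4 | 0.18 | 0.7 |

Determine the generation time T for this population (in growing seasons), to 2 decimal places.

2.32

lx·mx: 0, 0, 2.236, 0.754, 0.126 → R0 = 3.116
x·lx·mx: 0, 0, 4.472, 2.262, 0.504 → Σ = 7.238
T = 7.238 / 3.116 = 2.32285… → 2.32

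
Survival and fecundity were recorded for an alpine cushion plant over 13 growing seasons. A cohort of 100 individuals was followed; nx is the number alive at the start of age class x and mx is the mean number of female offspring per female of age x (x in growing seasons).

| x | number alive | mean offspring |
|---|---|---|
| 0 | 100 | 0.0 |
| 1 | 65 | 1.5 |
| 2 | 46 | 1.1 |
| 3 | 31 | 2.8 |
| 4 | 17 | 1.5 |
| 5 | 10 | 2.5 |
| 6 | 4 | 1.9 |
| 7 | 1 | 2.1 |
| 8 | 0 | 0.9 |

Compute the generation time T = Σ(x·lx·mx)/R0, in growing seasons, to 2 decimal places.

2.53

lx = nx/n0 = nx/100: 1, 0.65, 0.46, 0.31, 0.17, 0.1, 0.04, 0.01, 0
lx·mx: 0, 0.975, 0.506, 0.868, 0.255, 0.25, 0.076, 0.021, 0 → R0 = 2.951
x·lx·mx: 0, 0.975, 1.012, 2.604, 1.02, 1.25, 0.456, 0.147, 0 → Σ = 7.464
T = 7.464 / 2.951 = 2.529312… → 2.53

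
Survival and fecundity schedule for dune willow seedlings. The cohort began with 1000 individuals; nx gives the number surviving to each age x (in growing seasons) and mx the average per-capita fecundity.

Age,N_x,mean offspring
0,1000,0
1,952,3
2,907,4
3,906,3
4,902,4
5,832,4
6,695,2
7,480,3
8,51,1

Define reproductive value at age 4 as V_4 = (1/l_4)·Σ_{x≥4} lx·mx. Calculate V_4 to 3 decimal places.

lx = nx/n0 = nx/1000: 1, 0.952, 0.907, 0.906, 0.902, 0.832, 0.695, 0.48, 0.051
lx·mx for x ≥ 4: 3.608, 3.328, 1.39, 1.44, 0.051 → sum = 9.817
V_4 = 9.817 / l_4 = 9.817 / 0.902 = 10.883592… → 10.884

10.884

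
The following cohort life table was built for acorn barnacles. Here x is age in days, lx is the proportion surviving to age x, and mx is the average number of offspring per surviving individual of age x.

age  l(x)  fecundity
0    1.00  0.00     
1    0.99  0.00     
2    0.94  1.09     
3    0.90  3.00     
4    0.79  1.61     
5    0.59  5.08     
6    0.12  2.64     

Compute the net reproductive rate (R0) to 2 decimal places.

lx·mx by age: 0, 0, 1.0246, 2.7, 1.2719, 2.9972, 0.3168
R0 = Σ lx·mx = 8.3105 → 8.31

8.31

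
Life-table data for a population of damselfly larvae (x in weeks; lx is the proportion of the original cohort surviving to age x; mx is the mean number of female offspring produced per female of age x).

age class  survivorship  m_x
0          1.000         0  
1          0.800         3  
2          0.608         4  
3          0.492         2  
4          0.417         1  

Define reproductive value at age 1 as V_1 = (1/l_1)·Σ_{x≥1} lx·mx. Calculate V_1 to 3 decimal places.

lx·mx for x ≥ 1: 2.4, 2.432, 0.984, 0.417 → sum = 6.233
V_1 = 6.233 / l_1 = 6.233 / 0.8 = 7.79125 → 7.791

7.791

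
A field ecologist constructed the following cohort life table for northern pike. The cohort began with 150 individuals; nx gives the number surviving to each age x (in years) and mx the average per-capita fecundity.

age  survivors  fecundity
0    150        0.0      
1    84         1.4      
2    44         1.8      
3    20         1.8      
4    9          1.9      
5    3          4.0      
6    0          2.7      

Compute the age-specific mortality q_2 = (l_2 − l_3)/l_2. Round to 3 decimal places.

lx = nx/n0 = nx/150: 1, 0.56, 0.29333…, 0.13333…, 0.06, 0.02, 0
q_2 = (l_2 − l_3) / l_2 = (0.293333… − 0.133333…) / 0.293333…
     = 0.16… / 0.293333… = 0.545455… → 0.545

0.545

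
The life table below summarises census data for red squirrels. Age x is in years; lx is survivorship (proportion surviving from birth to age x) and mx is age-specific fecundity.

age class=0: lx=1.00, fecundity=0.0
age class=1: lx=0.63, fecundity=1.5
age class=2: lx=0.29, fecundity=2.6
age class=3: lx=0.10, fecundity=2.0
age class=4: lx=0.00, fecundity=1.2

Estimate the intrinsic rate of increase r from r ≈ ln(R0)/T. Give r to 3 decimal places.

R0 = Σ lx·mx = 0 + 0.945 + 0.754 + 0.2 + 0 = 1.899
Σ x·lx·mx = 3.053; T = 3.053/1.899 = 1.60769…
r ≈ ln(R0)/T = ln(1.899)/1.60769… = 0.39891… → 0.399

0.399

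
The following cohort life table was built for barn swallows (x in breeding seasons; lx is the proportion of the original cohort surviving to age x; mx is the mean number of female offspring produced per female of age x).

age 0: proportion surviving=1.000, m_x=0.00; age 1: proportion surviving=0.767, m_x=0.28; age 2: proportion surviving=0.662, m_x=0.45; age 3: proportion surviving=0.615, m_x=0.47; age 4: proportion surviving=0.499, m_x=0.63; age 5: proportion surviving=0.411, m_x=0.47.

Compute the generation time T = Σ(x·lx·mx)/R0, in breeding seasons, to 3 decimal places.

2.980

lx·mx: 0, 0.21476, 0.2979, 0.28905, 0.31437, 0.19317 → R0 = 1.30925
x·lx·mx: 0, 0.21476, 0.5958, 0.86715, 1.25748, 0.96585 → Σ = 3.90104
T = 3.90104 / 1.30925 = 2.979599… → 2.980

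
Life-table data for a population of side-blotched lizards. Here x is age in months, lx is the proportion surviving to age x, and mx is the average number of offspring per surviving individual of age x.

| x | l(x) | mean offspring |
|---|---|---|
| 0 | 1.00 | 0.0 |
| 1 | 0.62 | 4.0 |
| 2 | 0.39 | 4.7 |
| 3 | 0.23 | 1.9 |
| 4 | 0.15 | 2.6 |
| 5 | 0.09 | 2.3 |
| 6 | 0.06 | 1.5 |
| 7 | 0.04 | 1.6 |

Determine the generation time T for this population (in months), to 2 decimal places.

lx·mx: 0, 2.48, 1.833, 0.437, 0.39, 0.207, 0.09, 0.064 → R0 = 5.501
x·lx·mx: 0, 2.48, 3.666, 1.311, 1.56, 1.035, 0.54, 0.448 → Σ = 11.04
T = 11.04 / 5.501 = 2.006908… → 2.01

2.01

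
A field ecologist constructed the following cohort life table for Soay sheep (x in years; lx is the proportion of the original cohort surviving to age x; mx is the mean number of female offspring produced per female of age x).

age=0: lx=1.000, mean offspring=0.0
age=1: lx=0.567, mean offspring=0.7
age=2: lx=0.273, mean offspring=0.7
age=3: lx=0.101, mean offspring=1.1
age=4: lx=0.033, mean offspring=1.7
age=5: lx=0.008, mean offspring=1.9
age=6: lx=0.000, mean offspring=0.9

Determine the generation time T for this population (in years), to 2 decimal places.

1.83

lx·mx: 0, 0.3969, 0.1911, 0.1111, 0.0561, 0.0152, 0 → R0 = 0.7704
x·lx·mx: 0, 0.3969, 0.3822, 0.3333, 0.2244, 0.076, 0 → Σ = 1.4128
T = 1.4128 / 0.7704 = 1.833853… → 1.83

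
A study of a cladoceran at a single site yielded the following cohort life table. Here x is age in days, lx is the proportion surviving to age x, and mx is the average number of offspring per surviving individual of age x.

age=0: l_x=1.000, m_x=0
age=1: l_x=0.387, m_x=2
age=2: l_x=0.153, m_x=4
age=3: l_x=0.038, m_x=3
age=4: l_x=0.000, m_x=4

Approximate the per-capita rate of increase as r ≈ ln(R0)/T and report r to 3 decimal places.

R0 = Σ lx·mx = 0 + 0.774 + 0.612 + 0.114 + 0 = 1.5
Σ x·lx·mx = 2.34; T = 2.34/1.5 = 1.56
r ≈ ln(R0)/T = ln(1.5)/1.56 = 0.25991… → 0.260

0.260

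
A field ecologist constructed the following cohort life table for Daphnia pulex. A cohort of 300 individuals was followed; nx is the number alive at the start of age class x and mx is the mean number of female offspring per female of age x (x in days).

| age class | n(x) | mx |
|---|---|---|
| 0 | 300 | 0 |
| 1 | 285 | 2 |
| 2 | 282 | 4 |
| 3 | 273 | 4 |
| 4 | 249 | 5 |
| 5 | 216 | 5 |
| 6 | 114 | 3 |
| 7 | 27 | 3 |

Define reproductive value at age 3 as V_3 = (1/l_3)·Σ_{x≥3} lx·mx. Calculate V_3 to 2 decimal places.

lx = nx/n0 = nx/300: 1, 0.95, 0.94, 0.91, 0.83, 0.72, 0.38, 0.09
lx·mx for x ≥ 3: 3.64, 4.15, 3.6, 1.14, 0.27 → sum = 12.8
V_3 = 12.8 / l_3 = 12.8 / 0.91 = 14.065934… → 14.07

14.07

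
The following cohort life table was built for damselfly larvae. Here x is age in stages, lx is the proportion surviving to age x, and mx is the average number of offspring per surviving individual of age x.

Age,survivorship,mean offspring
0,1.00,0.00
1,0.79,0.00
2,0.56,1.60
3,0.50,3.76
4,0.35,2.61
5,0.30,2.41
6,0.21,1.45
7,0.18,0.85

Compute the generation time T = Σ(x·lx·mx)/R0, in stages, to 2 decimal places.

3.61

lx·mx: 0, 0, 0.896, 1.88, 0.9135, 0.723, 0.3045, 0.153 → R0 = 4.87
x·lx·mx: 0, 0, 1.792, 5.64, 3.654, 3.615, 1.827, 1.071 → Σ = 17.599
T = 17.599 / 4.87 = 3.613758… → 3.61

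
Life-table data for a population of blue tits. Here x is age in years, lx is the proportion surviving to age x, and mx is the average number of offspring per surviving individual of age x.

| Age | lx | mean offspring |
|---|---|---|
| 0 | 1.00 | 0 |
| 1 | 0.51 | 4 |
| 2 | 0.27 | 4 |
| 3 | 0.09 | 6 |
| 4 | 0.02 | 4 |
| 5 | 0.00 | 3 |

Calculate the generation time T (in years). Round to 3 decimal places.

1.642

lx·mx: 0, 2.04, 1.08, 0.54, 0.08, 0 → R0 = 3.74
x·lx·mx: 0, 2.04, 2.16, 1.62, 0.32, 0 → Σ = 6.14
T = 6.14 / 3.74 = 1.641711… → 1.642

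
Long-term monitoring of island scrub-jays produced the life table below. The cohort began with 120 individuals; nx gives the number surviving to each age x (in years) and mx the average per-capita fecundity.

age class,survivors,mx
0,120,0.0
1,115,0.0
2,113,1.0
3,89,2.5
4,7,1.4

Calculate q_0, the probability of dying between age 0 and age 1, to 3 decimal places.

0.042

lx = nx/n0 = nx/120: 1, 0.95833…, 0.94167…, 0.74167…, 0.05833…
q_0 = (l_0 − l_1) / l_0 = (1 − 0.958333…) / 1
     = 0.041667… / 1 = 0.041667… → 0.042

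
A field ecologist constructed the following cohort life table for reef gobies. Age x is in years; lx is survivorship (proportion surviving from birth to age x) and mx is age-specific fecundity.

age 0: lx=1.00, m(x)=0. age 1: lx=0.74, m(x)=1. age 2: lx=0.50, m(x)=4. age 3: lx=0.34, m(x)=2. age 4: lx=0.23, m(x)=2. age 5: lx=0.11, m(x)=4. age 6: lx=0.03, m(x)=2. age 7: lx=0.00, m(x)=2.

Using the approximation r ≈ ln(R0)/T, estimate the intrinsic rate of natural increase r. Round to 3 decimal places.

R0 = Σ lx·mx = 0 + 0.74 + 2 + 0.68 + 0.46 + 0.44 + 0.06 + 0 = 4.38
Σ x·lx·mx = 11.18; T = 11.18/4.38 = 2.55251…
r ≈ ln(R0)/T = ln(4.38)/2.55251… = 0.57866… → 0.579

0.579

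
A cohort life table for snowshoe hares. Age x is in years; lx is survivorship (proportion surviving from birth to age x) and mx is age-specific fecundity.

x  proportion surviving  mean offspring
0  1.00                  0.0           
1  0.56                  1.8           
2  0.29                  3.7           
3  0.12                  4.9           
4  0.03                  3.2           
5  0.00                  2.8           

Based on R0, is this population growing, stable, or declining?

R0 = Σ lx·mx = 0 + 1.008 + 1.073 + 0.588 + 0.096 + 0 = 2.765
R0 > 1, so the population is growing.

growing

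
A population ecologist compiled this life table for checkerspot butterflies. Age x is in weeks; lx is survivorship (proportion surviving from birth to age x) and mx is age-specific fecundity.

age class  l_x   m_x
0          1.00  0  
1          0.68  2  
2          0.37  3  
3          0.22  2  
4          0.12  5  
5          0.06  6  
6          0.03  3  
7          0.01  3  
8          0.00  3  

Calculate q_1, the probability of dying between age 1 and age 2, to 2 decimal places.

0.46

q_1 = (l_1 − l_2) / l_1 = (0.68 − 0.37) / 0.68
     = 0.31 / 0.68 = 0.455882… → 0.46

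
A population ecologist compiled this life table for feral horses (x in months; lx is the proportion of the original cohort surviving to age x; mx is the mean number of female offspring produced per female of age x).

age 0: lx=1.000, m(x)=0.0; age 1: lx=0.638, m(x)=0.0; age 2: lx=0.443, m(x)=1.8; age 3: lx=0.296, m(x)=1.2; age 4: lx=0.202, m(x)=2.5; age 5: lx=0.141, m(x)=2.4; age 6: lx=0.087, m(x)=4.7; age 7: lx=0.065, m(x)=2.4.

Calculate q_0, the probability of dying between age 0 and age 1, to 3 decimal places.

q_0 = (l_0 − l_1) / l_0 = (1 − 0.638) / 1
     = 0.362 / 1 = 0.362 → 0.362

0.362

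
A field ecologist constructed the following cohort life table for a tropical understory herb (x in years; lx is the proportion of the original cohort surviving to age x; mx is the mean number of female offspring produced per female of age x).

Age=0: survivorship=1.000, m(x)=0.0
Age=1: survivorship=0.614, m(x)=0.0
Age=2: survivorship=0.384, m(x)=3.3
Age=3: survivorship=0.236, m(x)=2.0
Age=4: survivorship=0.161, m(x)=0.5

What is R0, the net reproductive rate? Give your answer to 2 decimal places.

lx·mx by age: 0, 0, 1.2672, 0.472, 0.0805
R0 = Σ lx·mx = 1.8197 → 1.82

1.82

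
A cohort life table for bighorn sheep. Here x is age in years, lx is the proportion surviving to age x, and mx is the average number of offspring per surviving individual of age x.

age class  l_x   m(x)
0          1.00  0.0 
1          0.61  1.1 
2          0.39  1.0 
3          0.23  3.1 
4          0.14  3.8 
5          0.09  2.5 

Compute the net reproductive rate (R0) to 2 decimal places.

2.53

lx·mx by age: 0, 0.671, 0.39, 0.713, 0.532, 0.225
R0 = Σ lx·mx = 2.531 → 2.53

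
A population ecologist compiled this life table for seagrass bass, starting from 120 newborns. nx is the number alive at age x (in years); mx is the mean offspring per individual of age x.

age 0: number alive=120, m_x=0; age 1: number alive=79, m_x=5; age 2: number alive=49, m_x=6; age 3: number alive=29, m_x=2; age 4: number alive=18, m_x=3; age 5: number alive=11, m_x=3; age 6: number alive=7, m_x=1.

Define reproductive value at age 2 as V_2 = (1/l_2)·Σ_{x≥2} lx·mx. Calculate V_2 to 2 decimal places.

9.10

lx = nx/n0 = nx/120: 1, 0.65833…, 0.40833…, 0.24167…, 0.15, 0.09167…, 0.05833…
lx·mx for x ≥ 2: 2.45…, 0.483333…, 0.45, 0.275…, 0.058333… → sum = 3.716667…
V_2 = 3.716667… / l_2 = 3.716667… / 0.408333… = 9.102041… → 9.10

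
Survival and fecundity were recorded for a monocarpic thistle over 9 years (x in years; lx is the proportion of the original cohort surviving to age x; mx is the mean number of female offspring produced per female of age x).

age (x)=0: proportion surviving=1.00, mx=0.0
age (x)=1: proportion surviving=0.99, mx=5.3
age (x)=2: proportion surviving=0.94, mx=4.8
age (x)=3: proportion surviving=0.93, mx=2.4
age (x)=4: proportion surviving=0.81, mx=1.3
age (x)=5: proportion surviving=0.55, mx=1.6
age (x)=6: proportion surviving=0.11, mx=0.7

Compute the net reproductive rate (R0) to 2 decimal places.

14.00

lx·mx by age: 0, 5.247, 4.512, 2.232, 1.053, 0.88, 0.077
R0 = Σ lx·mx = 14.001 → 14.00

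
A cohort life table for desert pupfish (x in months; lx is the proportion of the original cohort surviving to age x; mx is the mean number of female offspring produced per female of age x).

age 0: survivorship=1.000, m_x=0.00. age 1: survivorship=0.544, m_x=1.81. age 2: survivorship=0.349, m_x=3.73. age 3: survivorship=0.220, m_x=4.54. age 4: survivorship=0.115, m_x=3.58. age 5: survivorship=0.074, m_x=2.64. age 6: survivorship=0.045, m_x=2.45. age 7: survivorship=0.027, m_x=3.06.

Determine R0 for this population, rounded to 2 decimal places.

lx·mx by age: 0, 0.98464, 1.30177, 0.9988, 0.4117, 0.19536, 0.11025, 0.08262
R0 = Σ lx·mx = 4.08514 → 4.09

4.09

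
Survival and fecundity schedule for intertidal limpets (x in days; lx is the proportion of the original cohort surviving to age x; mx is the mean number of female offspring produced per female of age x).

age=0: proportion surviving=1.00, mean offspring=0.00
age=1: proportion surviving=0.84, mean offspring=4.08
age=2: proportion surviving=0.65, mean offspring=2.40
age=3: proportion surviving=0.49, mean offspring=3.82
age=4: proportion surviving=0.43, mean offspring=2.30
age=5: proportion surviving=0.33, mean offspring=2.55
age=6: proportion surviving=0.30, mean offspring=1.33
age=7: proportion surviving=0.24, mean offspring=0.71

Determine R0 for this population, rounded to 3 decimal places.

lx·mx by age: 0, 3.4272, 1.56, 1.8718, 0.989, 0.8415, 0.399, 0.1704
R0 = Σ lx·mx = 9.2589 → 9.259

9.259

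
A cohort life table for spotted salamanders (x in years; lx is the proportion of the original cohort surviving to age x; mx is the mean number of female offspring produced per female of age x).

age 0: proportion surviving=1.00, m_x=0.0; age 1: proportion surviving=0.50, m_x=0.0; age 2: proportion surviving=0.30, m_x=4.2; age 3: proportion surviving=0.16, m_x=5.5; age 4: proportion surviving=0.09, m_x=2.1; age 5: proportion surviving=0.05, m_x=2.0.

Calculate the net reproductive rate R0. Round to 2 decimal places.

lx·mx by age: 0, 0, 1.26, 0.88, 0.189, 0.1
R0 = Σ lx·mx = 2.429 → 2.43

2.43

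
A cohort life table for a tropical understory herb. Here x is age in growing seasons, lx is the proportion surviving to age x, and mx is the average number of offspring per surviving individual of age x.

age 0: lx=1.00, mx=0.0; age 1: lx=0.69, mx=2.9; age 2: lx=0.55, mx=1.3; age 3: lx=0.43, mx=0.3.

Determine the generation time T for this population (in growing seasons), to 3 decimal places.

lx·mx: 0, 2.001, 0.715, 0.129 → R0 = 2.845
x·lx·mx: 0, 2.001, 1.43, 0.387 → Σ = 3.818
T = 3.818 / 2.845 = 1.342004… → 1.342

1.342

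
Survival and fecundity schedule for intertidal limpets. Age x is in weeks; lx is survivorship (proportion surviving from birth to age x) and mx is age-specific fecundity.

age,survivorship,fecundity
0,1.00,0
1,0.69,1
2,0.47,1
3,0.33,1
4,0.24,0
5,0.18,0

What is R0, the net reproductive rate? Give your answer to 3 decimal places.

lx·mx by age: 0, 0.69, 0.47, 0.33, 0, 0
R0 = Σ lx·mx = 1.49 → 1.490

1.490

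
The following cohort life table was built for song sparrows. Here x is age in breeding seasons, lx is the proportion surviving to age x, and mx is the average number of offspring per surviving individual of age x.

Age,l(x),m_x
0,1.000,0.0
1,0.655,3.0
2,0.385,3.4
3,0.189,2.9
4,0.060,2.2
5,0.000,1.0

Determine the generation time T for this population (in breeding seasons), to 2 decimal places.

lx·mx: 0, 1.965, 1.309, 0.5481, 0.132, 0 → R0 = 3.9541
x·lx·mx: 0, 1.965, 2.618, 1.6443, 0.528, 0 → Σ = 6.7553
T = 6.7553 / 3.9541 = 1.708429… → 1.71

1.71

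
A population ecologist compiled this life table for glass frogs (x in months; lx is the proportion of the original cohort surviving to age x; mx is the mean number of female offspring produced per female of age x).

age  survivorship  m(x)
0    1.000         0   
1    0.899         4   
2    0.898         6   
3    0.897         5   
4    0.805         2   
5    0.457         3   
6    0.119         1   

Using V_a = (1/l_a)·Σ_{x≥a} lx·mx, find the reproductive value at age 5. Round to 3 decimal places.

3.260

lx·mx for x ≥ 5: 1.371, 0.119 → sum = 1.49
V_5 = 1.49 / l_5 = 1.49 / 0.457 = 3.260394… → 3.260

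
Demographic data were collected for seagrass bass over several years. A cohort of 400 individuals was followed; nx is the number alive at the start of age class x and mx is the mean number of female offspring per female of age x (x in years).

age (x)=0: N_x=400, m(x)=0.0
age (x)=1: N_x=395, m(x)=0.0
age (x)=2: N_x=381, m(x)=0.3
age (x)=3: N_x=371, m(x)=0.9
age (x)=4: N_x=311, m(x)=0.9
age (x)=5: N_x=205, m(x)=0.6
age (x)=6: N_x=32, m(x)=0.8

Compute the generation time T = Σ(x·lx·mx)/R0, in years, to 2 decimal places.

lx = nx/n0 = nx/400: 1, 0.9875, 0.9525, 0.9275, 0.7775, 0.5125, 0.08
lx·mx: 0, 0, 0.28575, 0.83475, 0.69975, 0.3075, 0.064 → R0 = 2.19175
x·lx·mx: 0, 0, 0.5715, 2.50425, 2.799, 1.5375, 0.384 → Σ = 7.79625
T = 7.79625 / 2.19175 = 3.557089… → 3.56

3.56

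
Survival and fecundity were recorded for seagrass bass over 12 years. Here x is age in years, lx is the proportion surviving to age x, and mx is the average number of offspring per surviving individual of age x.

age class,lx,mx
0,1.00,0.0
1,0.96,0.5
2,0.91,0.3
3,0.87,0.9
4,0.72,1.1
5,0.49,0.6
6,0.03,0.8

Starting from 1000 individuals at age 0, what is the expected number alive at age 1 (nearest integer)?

960

Expected survivors = N0 · l_1 = 1000 × 0.96 = 960 → 960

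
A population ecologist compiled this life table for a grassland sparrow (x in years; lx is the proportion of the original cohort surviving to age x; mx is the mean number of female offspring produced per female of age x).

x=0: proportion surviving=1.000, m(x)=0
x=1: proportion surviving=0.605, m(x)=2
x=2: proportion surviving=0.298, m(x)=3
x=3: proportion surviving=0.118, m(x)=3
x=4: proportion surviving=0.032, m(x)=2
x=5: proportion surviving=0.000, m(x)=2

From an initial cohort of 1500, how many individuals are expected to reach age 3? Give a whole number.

Expected survivors = N0 · l_3 = 1500 × 0.118 = 177 → 177

177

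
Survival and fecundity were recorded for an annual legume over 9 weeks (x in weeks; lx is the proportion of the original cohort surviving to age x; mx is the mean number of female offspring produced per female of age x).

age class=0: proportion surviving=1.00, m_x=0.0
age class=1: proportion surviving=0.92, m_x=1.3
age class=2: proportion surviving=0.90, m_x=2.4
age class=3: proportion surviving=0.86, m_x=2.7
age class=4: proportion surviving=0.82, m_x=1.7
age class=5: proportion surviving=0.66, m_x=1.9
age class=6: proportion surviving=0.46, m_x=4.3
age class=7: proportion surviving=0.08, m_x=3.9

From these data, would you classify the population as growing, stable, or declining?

R0 = Σ lx·mx = 0 + 1.196 + 2.16 + 2.322 + 1.394 + 1.254 + 1.978 + 0.312 = 10.616
R0 > 1, so the population is growing.

growing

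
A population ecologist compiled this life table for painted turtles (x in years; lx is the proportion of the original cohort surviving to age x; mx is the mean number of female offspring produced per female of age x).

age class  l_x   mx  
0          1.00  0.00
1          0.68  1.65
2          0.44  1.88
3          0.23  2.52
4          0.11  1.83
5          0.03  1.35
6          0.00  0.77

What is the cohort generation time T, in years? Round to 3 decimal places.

lx·mx: 0, 1.122, 0.8272, 0.5796, 0.2013, 0.0405, 0 → R0 = 2.7706
x·lx·mx: 0, 1.122, 1.6544, 1.7388, 0.8052, 0.2025, 0 → Σ = 5.5229
T = 5.5229 / 2.7706 = 1.993395… → 1.993

1.993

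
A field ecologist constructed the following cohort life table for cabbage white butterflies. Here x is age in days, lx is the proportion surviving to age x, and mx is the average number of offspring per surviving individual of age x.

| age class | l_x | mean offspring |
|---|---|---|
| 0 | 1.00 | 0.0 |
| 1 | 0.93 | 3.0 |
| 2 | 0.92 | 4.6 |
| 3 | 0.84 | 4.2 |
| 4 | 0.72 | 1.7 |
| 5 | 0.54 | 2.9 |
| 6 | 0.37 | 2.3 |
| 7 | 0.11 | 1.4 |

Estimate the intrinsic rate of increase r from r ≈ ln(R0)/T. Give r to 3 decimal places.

R0 = Σ lx·mx = 0 + 2.79 + 4.232 + 3.528 + 1.224 + 1.566 + 0.851 + 0.154 = 14.345
Σ x·lx·mx = 40.748; T = 40.748/14.345 = 2.84057…
r ≈ ln(R0)/T = ln(14.345)/2.84057… = 0.93763… → 0.938

0.938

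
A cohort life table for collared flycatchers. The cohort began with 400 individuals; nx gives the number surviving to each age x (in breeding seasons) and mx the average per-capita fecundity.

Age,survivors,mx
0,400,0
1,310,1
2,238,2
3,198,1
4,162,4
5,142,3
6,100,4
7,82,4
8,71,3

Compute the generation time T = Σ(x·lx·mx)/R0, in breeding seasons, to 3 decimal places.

lx = nx/n0 = nx/400: 1, 0.775, 0.595, 0.495, 0.405, 0.355, 0.25, 0.205, 0.1775
lx·mx: 0, 0.775, 1.19, 0.495, 1.62, 1.065, 1, 0.82, 0.5325 → R0 = 7.4975
x·lx·mx: 0, 0.775, 2.38, 1.485, 6.48, 5.325, 6, 5.74, 4.26 → Σ = 32.445
T = 32.445 / 7.4975 = 4.327442… → 4.327

4.327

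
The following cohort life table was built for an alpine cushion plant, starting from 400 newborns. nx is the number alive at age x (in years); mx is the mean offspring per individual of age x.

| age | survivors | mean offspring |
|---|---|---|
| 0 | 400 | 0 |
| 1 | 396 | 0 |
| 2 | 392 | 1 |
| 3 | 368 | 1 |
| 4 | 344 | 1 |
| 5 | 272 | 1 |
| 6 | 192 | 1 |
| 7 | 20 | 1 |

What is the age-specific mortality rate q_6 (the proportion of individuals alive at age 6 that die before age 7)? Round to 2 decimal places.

0.90

lx = nx/n0 = nx/400: 1, 0.99, 0.98, 0.92, 0.86, 0.68, 0.48, 0.05
q_6 = (l_6 − l_7) / l_6 = (0.48 − 0.05) / 0.48
     = 0.43 / 0.48 = 0.895833… → 0.90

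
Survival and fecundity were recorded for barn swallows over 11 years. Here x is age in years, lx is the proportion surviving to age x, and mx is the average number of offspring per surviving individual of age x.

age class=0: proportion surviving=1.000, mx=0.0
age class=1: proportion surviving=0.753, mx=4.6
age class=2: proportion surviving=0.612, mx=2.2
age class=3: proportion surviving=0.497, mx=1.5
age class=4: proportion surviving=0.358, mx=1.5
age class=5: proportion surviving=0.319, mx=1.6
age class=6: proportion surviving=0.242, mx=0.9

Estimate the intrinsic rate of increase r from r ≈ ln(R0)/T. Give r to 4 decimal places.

R0 = Σ lx·mx = 0 + 3.4638 + 1.3464 + 0.7455 + 0.537 + 0.5104 + 0.2178 = 6.8209
Σ x·lx·mx = 14.3999; T = 14.3999/6.8209 = 2.11114…
r ≈ ln(R0)/T = ln(6.8209)/2.11114… = 0.909456… → 0.9095

0.9095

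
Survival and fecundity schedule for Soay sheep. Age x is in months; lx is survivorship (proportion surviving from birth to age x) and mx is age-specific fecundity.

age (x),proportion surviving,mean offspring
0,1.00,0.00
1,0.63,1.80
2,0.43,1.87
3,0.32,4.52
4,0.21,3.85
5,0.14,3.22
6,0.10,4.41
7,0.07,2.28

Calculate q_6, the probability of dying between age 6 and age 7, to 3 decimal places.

q_6 = (l_6 − l_7) / l_6 = (0.1 − 0.07) / 0.1
     = 0.03 / 0.1 = 0.3 → 0.300

0.300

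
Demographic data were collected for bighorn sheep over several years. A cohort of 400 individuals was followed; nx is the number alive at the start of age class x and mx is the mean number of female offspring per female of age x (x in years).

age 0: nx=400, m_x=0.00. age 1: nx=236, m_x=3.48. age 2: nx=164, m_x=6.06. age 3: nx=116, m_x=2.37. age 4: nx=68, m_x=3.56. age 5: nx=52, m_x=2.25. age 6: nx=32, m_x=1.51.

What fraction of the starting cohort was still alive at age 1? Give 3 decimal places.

0.590

l_1 = n_1/n_0 = 236/400 = 0.59 → 0.590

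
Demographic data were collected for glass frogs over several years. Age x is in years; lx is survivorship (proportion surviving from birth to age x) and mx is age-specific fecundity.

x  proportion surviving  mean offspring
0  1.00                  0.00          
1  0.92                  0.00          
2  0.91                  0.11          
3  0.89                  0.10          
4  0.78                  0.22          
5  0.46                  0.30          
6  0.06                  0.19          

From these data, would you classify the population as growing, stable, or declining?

R0 = Σ lx·mx = 0 + 0 + 0.1001 + 0.089 + 0.1716 + 0.138 + 0.0114 = 0.5101
R0 < 1, so the population is declining.

declining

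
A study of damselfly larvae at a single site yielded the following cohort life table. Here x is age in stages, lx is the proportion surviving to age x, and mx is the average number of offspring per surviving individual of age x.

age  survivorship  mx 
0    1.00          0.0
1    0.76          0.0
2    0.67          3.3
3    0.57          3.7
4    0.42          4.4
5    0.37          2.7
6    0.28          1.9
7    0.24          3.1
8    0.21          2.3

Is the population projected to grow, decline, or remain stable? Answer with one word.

R0 = Σ lx·mx = 0 + 0 + 2.211 + 2.109 + 1.848 + 0.999 + 0.532 + 0.744 + 0.483 = 8.926
R0 > 1, so the population is growing.

growing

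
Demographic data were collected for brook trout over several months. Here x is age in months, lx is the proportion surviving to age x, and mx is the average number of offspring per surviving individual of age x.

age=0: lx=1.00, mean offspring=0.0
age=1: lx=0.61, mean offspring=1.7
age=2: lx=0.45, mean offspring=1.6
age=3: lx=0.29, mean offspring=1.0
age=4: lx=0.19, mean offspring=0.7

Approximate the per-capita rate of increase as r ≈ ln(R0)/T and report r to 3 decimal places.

R0 = Σ lx·mx = 0 + 1.037 + 0.72 + 0.29 + 0.133 = 2.18
Σ x·lx·mx = 3.879; T = 3.879/2.18 = 1.77936…
r ≈ ln(R0)/T = ln(2.18)/1.77936… = 0.43798… → 0.438

0.438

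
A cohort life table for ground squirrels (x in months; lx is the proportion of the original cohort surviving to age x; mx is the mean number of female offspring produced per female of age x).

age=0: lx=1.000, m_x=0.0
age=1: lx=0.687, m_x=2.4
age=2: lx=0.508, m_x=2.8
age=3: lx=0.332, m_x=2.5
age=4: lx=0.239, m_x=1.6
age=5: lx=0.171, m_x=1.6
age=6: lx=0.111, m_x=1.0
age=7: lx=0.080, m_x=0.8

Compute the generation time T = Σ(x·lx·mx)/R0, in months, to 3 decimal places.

2.323

lx·mx: 0, 1.6488, 1.4224, 0.83, 0.3824, 0.2736, 0.111, 0.064 → R0 = 4.7322
x·lx·mx: 0, 1.6488, 2.8448, 2.49, 1.5296, 1.368, 0.666, 0.448 → Σ = 10.9952
T = 10.9952 / 4.7322 = 2.323486… → 2.323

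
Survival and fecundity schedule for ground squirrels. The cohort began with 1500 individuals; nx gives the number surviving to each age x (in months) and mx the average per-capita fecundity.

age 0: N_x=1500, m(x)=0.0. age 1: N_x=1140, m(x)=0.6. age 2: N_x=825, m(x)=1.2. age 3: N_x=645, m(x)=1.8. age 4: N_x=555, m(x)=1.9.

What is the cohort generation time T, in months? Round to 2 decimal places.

lx = nx/n0 = nx/1500: 1, 0.76, 0.55, 0.43, 0.37
lx·mx: 0, 0.456, 0.66, 0.774, 0.703 → R0 = 2.593
x·lx·mx: 0, 0.456, 1.32, 2.322, 2.812 → Σ = 6.91
T = 6.91 / 2.593 = 2.664867… → 2.66

2.66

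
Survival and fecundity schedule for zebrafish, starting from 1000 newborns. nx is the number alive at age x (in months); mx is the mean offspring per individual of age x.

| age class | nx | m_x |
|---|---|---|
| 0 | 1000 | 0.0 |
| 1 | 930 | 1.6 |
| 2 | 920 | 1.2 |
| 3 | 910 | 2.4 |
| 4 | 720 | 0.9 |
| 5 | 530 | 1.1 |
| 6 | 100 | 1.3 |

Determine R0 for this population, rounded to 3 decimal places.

lx = nx/n0 = nx/1000: 1, 0.93, 0.92, 0.91, 0.72, 0.53, 0.1
lx·mx by age: 0, 1.488, 1.104, 2.184, 0.648, 0.583, 0.13
R0 = Σ lx·mx = 6.137 → 6.137

6.137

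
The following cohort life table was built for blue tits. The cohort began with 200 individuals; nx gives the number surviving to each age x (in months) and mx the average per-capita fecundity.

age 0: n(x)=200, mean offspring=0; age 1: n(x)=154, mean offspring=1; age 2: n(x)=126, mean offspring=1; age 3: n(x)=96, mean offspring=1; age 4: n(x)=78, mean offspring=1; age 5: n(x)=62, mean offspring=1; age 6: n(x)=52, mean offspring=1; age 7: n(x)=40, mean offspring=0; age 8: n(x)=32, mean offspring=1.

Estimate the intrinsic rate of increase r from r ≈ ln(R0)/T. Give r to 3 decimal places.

0.350

lx = nx/n0 = nx/200: 1, 0.77, 0.63, 0.48, 0.39, 0.31, 0.26, 0.2, 0.16
R0 = Σ lx·mx = 0 + 0.77 + 0.63 + 0.48 + 0.39 + 0.31 + 0.26 + 0 + 0.16 = 3
Σ x·lx·mx = 9.42; T = 9.42/3 = 3.14
r ≈ ln(R0)/T = ln(3)/3.14 = 0.34988… → 0.350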